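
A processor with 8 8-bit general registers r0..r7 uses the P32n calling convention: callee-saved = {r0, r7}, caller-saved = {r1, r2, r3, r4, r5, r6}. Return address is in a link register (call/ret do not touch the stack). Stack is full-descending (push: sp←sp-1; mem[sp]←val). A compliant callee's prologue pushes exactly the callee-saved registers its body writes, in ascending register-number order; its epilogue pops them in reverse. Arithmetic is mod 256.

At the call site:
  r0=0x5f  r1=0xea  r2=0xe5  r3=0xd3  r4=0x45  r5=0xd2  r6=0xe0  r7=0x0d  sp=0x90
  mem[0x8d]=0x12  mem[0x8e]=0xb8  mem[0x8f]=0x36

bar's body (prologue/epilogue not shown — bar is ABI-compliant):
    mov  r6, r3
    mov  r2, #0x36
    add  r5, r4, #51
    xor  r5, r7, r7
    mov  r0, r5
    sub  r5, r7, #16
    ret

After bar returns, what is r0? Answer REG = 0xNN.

REG = 0x5f

prologue: push r0 → mem[0x8f]=0x5f, sp=0x8f
body[0] mov  r6, r3 → r6=0xd3
body[1] mov  r2, #0x36 → r2=0x36
body[2] add  r5, r4, #51 → r5=0x78
body[3] xor  r5, r7, r7 → r5=0x00
body[4] mov  r0, r5 → r0=0x00
body[5] sub  r5, r7, #16 → r5=0xfd
epilogue: pop r0=0x5f, sp=0x90
r0 is callee-saved → restored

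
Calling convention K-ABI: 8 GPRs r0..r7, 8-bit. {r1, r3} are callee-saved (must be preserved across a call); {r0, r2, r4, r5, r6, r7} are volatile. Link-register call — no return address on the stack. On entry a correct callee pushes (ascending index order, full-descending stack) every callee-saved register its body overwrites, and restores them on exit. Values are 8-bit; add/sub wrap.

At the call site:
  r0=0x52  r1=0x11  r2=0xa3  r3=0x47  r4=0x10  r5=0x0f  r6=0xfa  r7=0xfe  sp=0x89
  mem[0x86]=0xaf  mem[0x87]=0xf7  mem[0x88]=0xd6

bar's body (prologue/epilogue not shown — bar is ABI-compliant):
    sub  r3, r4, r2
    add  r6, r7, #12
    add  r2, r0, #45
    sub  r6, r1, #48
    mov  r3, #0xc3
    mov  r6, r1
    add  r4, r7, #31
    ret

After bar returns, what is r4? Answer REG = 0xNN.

REG = 0x1d

prologue: push r3 → mem[0x88]=0x47, sp=0x88
body[0] sub  r3, r4, r2 → r3=0x6d
body[1] add  r6, r7, #12 → r6=0x0a
body[2] add  r2, r0, #45 → r2=0x7f
body[3] sub  r6, r1, #48 → r6=0xe1
body[4] mov  r3, #0xc3 → r3=0xc3
body[5] mov  r6, r1 → r6=0x11
body[6] add  r4, r7, #31 → r4=0x1d
epilogue: pop r3=0x47, sp=0x89
r4 is caller-saved → body value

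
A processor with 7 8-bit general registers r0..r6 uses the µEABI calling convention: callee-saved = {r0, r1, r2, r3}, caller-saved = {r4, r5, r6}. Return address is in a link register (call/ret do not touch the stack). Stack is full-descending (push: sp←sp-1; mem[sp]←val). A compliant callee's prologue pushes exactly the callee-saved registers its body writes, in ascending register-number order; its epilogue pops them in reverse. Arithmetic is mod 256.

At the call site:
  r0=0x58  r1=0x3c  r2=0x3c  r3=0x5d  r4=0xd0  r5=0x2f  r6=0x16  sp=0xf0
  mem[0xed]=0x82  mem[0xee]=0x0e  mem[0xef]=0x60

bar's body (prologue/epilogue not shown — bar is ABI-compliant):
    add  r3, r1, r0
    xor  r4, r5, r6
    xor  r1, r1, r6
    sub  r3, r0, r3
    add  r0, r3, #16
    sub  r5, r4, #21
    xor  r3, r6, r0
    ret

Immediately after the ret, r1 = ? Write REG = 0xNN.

REG = 0x3c

prologue: push r0 -> mem[0xef]=0x58, sp=0xef
prologue: push r1 -> mem[0xee]=0x3c, sp=0xee
prologue: push r3 -> mem[0xed]=0x5d, sp=0xed
body[0] add  r3, r1, r0 -> r3=0x94
body[1] xor  r4, r5, r6 -> r4=0x39
body[2] xor  r1, r1, r6 -> r1=0x2a
body[3] sub  r3, r0, r3 -> r3=0xc4
body[4] add  r0, r3, #16 -> r0=0xd4
body[5] sub  r5, r4, #21 -> r5=0x24
body[6] xor  r3, r6, r0 -> r3=0xc2
epilogue: pop r3=0x5d, sp=0xee
epilogue: pop r1=0x3c, sp=0xef
epilogue: pop r0=0x58, sp=0xf0
r1 is callee-saved -> restored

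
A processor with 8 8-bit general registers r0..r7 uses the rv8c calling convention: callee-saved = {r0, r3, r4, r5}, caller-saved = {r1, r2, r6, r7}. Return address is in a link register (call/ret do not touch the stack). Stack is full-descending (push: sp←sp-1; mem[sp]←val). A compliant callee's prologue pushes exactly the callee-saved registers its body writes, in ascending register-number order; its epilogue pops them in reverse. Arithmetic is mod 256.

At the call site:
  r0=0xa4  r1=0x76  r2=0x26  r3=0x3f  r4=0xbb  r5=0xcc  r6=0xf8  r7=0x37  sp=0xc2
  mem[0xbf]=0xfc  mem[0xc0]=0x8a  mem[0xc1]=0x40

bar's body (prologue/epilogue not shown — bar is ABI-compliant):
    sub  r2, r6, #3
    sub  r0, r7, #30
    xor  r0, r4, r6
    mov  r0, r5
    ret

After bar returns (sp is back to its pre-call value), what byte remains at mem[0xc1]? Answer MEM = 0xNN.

prologue: push r0 → mem[0xc1]=0xa4, sp=0xc1
body[0] sub  r2, r6, #3 → r2=0xf5
body[1] sub  r0, r7, #30 → r0=0x19
body[2] xor  r0, r4, r6 → r0=0x43
body[3] mov  r0, r5 → r0=0xcc
epilogue: pop r0=0xa4, sp=0xc2
prologue pushed ['r0'] at ['0xc1']

MEM = 0xa4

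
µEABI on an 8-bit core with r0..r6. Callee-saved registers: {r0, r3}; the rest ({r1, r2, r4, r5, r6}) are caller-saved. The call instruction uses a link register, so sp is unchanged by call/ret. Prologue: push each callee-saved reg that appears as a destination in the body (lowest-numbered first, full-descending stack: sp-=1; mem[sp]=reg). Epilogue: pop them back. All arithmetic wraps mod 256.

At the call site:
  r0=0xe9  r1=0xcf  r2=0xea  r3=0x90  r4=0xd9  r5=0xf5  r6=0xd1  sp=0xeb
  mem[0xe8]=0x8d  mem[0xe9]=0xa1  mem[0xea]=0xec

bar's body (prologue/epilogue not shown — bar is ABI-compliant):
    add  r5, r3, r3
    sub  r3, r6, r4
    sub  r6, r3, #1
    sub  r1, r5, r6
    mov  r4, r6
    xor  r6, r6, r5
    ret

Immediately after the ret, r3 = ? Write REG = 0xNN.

prologue: push r3 → mem[0xea]=0x90, sp=0xea
body[0] add  r5, r3, r3 → r5=0x20
body[1] sub  r3, r6, r4 → r3=0xf8
body[2] sub  r6, r3, #1 → r6=0xf7
body[3] sub  r1, r5, r6 → r1=0x29
body[4] mov  r4, r6 → r4=0xf7
body[5] xor  r6, r6, r5 → r6=0xd7
epilogue: pop r3=0x90, sp=0xeb
r3 is callee-saved → restored

REG = 0x90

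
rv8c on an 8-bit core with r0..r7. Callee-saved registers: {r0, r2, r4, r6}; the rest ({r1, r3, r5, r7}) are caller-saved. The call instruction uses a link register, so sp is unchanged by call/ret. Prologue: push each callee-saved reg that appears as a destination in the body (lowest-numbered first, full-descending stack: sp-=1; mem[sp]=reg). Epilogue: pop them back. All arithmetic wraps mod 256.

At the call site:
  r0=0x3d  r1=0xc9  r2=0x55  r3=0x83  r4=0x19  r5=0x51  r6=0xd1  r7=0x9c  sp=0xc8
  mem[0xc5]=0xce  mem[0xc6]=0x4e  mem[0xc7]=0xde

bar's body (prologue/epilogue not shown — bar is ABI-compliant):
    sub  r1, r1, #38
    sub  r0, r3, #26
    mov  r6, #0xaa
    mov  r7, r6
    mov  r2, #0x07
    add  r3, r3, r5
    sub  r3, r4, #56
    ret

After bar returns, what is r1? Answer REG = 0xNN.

REG = 0xa3

prologue: push r0 -> mem[0xc7]=0x3d, sp=0xc7
prologue: push r2 -> mem[0xc6]=0x55, sp=0xc6
prologue: push r6 -> mem[0xc5]=0xd1, sp=0xc5
body[0] sub  r1, r1, #38 -> r1=0xa3
body[1] sub  r0, r3, #26 -> r0=0x69
body[2] mov  r6, #0xaa -> r6=0xaa
body[3] mov  r7, r6 -> r7=0xaa
body[4] mov  r2, #0x07 -> r2=0x07
body[5] add  r3, r3, r5 -> r3=0xd4
body[6] sub  r3, r4, #56 -> r3=0xe1
epilogue: pop r6=0xd1, sp=0xc6
epilogue: pop r2=0x55, sp=0xc7
epilogue: pop r0=0x3d, sp=0xc8
r1 is caller-saved -> body value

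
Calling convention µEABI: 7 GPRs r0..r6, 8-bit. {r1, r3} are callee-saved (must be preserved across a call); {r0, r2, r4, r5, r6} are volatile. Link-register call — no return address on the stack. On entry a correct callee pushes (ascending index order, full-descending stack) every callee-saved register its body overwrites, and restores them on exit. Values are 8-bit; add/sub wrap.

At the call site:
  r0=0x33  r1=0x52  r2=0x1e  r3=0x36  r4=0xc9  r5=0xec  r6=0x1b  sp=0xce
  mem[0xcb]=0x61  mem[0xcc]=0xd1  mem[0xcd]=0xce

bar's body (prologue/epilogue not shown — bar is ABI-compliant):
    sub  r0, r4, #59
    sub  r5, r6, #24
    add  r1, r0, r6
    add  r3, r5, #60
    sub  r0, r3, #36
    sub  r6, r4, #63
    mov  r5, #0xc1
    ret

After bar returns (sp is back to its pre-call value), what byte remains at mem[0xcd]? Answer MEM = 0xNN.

prologue: push r1 -> mem[0xcd]=0x52, sp=0xcd
prologue: push r3 -> mem[0xcc]=0x36, sp=0xcc
body[0] sub  r0, r4, #59 -> r0=0x8e
body[1] sub  r5, r6, #24 -> r5=0x03
body[2] add  r1, r0, r6 -> r1=0xa9
body[3] add  r3, r5, #60 -> r3=0x3f
body[4] sub  r0, r3, #36 -> r0=0x1b
body[5] sub  r6, r4, #63 -> r6=0x8a
body[6] mov  r5, #0xc1 -> r5=0xc1
epilogue: pop r3=0x36, sp=0xcd
epilogue: pop r1=0x52, sp=0xce
prologue pushed ['r1', 'r3'] at ['0xcd', '0xcc']

MEM = 0x52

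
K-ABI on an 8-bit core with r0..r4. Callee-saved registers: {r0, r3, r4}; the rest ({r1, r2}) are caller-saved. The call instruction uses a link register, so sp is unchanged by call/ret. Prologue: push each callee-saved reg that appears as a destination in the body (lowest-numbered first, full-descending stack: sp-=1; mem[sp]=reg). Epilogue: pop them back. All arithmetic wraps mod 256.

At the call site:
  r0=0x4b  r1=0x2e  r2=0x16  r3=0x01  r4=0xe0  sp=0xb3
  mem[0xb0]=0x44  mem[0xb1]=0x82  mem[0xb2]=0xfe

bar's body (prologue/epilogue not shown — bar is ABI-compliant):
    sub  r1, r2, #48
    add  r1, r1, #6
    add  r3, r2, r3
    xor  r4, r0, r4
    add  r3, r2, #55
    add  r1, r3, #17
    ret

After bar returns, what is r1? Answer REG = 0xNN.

prologue: push r3 → mem[0xb2]=0x01, sp=0xb2
prologue: push r4 → mem[0xb1]=0xe0, sp=0xb1
body[0] sub  r1, r2, #48 → r1=0xe6
body[1] add  r1, r1, #6 → r1=0xec
body[2] add  r3, r2, r3 → r3=0x17
body[3] xor  r4, r0, r4 → r4=0xab
body[4] add  r3, r2, #55 → r3=0x4d
body[5] add  r1, r3, #17 → r1=0x5e
epilogue: pop r4=0xe0, sp=0xb2
epilogue: pop r3=0x01, sp=0xb3
r1 is caller-saved → body value

REG = 0x5e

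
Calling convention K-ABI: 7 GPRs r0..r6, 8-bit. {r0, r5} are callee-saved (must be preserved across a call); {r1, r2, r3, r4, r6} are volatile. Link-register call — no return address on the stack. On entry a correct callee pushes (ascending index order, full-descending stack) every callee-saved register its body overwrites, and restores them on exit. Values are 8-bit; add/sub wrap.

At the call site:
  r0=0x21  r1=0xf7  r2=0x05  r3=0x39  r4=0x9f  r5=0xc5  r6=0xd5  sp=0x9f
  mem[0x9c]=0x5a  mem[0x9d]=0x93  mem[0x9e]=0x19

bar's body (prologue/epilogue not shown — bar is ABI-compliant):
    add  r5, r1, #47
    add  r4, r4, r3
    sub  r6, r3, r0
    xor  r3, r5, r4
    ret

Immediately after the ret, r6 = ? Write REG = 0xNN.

REG = 0x18

prologue: push r5 -> mem[0x9e]=0xc5, sp=0x9e
body[0] add  r5, r1, #47 -> r5=0x26
body[1] add  r4, r4, r3 -> r4=0xd8
body[2] sub  r6, r3, r0 -> r6=0x18
body[3] xor  r3, r5, r4 -> r3=0xfe
epilogue: pop r5=0xc5, sp=0x9f
r6 is caller-saved -> body value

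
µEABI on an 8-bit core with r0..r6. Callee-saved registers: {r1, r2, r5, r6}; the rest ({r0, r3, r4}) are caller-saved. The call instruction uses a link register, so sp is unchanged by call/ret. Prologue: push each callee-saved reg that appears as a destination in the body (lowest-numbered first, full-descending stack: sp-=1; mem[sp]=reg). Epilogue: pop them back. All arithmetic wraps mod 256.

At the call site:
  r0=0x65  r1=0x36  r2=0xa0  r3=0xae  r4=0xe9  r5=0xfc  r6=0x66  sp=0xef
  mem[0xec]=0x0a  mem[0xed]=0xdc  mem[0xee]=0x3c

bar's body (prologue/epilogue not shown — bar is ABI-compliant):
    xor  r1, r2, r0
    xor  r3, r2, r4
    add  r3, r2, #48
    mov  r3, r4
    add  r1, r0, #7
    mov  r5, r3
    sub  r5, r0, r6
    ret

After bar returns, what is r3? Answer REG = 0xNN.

prologue: push r1 → mem[0xee]=0x36, sp=0xee
prologue: push r5 → mem[0xed]=0xfc, sp=0xed
body[0] xor  r1, r2, r0 → r1=0xc5
body[1] xor  r3, r2, r4 → r3=0x49
body[2] add  r3, r2, #48 → r3=0xd0
body[3] mov  r3, r4 → r3=0xe9
body[4] add  r1, r0, #7 → r1=0x6c
body[5] mov  r5, r3 → r5=0xe9
body[6] sub  r5, r0, r6 → r5=0xff
epilogue: pop r5=0xfc, sp=0xee
epilogue: pop r1=0x36, sp=0xef
r3 is caller-saved → body value

REG = 0xe9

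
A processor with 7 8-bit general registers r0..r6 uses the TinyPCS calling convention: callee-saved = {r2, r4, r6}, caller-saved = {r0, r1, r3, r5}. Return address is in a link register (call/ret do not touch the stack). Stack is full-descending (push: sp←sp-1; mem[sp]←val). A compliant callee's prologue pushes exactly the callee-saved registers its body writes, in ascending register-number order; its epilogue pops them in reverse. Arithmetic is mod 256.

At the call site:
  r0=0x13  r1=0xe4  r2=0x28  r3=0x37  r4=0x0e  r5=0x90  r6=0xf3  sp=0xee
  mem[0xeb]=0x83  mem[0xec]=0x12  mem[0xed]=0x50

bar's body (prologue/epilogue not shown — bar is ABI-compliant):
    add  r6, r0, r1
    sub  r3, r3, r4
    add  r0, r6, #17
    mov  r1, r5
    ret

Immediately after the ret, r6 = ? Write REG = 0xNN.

REG = 0xf3

prologue: push r6 -> mem[0xed]=0xf3, sp=0xed
body[0] add  r6, r0, r1 -> r6=0xf7
body[1] sub  r3, r3, r4 -> r3=0x29
body[2] add  r0, r6, #17 -> r0=0x08
body[3] mov  r1, r5 -> r1=0x90
epilogue: pop r6=0xf3, sp=0xee
r6 is callee-saved -> restored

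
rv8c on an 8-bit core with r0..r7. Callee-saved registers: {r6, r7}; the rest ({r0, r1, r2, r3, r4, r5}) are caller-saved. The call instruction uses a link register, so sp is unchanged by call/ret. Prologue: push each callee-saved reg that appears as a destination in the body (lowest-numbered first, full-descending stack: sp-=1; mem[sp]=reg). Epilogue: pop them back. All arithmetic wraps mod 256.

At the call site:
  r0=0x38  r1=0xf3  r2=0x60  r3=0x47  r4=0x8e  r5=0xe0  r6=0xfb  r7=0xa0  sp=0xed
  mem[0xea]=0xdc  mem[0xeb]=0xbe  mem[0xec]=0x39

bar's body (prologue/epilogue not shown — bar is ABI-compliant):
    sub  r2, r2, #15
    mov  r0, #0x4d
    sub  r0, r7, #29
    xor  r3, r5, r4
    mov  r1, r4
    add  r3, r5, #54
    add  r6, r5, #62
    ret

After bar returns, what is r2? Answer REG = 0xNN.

REG = 0x51

prologue: push r6 → mem[0xec]=0xfb, sp=0xec
body[0] sub  r2, r2, #15 → r2=0x51
body[1] mov  r0, #0x4d → r0=0x4d
body[2] sub  r0, r7, #29 → r0=0x83
body[3] xor  r3, r5, r4 → r3=0x6e
body[4] mov  r1, r4 → r1=0x8e
body[5] add  r3, r5, #54 → r3=0x16
body[6] add  r6, r5, #62 → r6=0x1e
epilogue: pop r6=0xfb, sp=0xed
r2 is caller-saved → body value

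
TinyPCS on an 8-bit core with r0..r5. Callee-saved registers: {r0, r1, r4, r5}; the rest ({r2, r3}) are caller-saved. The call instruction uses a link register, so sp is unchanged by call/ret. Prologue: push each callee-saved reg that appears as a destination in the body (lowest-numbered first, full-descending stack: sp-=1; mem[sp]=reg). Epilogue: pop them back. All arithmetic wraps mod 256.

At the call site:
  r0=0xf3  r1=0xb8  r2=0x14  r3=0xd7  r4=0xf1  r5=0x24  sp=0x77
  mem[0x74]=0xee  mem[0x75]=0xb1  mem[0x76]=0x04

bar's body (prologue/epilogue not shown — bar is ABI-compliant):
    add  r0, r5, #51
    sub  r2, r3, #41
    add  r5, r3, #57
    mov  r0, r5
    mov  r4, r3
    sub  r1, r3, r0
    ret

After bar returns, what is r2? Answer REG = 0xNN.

REG = 0xae

prologue: push r0 → mem[0x76]=0xf3, sp=0x76
prologue: push r1 → mem[0x75]=0xb8, sp=0x75
prologue: push r4 → mem[0x74]=0xf1, sp=0x74
prologue: push r5 → mem[0x73]=0x24, sp=0x73
body[0] add  r0, r5, #51 → r0=0x57
body[1] sub  r2, r3, #41 → r2=0xae
body[2] add  r5, r3, #57 → r5=0x10
body[3] mov  r0, r5 → r0=0x10
body[4] mov  r4, r3 → r4=0xd7
body[5] sub  r1, r3, r0 → r1=0xc7
epilogue: pop r5=0x24, sp=0x74
epilogue: pop r4=0xf1, sp=0x75
epilogue: pop r1=0xb8, sp=0x76
epilogue: pop r0=0xf3, sp=0x77
r2 is caller-saved → body value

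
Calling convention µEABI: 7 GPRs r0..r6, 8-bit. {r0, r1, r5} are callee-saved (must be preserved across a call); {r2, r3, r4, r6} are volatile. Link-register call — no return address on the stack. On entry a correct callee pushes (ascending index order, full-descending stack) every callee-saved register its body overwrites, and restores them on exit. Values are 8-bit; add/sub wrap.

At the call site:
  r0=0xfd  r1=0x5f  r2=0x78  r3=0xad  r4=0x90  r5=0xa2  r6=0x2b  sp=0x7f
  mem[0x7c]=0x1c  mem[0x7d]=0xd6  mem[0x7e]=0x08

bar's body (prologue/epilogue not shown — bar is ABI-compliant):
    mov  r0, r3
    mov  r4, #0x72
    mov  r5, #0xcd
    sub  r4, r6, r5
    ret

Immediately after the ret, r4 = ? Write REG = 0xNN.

REG = 0x5e

prologue: push r0 -> mem[0x7e]=0xfd, sp=0x7e
prologue: push r5 -> mem[0x7d]=0xa2, sp=0x7d
body[0] mov  r0, r3 -> r0=0xad
body[1] mov  r4, #0x72 -> r4=0x72
body[2] mov  r5, #0xcd -> r5=0xcd
body[3] sub  r4, r6, r5 -> r4=0x5e
epilogue: pop r5=0xa2, sp=0x7e
epilogue: pop r0=0xfd, sp=0x7f
r4 is caller-saved -> body value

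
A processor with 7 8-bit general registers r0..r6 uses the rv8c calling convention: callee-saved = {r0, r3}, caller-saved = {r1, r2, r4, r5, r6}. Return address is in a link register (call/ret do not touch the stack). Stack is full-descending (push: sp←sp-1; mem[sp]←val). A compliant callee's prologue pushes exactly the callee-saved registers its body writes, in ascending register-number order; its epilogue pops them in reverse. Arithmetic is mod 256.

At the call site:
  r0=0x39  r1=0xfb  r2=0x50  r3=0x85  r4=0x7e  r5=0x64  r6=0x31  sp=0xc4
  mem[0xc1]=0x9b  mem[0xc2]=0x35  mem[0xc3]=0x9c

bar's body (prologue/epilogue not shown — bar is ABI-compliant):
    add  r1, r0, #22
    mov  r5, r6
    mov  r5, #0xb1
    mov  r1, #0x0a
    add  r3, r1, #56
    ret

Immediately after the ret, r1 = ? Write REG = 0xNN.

prologue: push r3 → mem[0xc3]=0x85, sp=0xc3
body[0] add  r1, r0, #22 → r1=0x4f
body[1] mov  r5, r6 → r5=0x31
body[2] mov  r5, #0xb1 → r5=0xb1
body[3] mov  r1, #0x0a → r1=0x0a
body[4] add  r3, r1, #56 → r3=0x42
epilogue: pop r3=0x85, sp=0xc4
r1 is caller-saved → body value

REG = 0x0a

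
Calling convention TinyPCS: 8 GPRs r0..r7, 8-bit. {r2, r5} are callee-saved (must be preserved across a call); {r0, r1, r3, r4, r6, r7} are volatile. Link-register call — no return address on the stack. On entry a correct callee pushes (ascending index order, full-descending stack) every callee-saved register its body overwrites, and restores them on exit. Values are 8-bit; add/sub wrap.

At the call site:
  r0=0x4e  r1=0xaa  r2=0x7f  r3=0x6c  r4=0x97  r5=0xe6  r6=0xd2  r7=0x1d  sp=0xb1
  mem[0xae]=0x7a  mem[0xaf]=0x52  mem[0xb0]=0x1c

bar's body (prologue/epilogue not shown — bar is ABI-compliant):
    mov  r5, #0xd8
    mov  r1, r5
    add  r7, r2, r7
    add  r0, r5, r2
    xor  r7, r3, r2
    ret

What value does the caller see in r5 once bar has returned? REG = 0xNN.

REG = 0xe6

prologue: push r5 -> mem[0xb0]=0xe6, sp=0xb0
body[0] mov  r5, #0xd8 -> r5=0xd8
body[1] mov  r1, r5 -> r1=0xd8
body[2] add  r7, r2, r7 -> r7=0x9c
body[3] add  r0, r5, r2 -> r0=0x57
body[4] xor  r7, r3, r2 -> r7=0x13
epilogue: pop r5=0xe6, sp=0xb1
r5 is callee-saved -> restored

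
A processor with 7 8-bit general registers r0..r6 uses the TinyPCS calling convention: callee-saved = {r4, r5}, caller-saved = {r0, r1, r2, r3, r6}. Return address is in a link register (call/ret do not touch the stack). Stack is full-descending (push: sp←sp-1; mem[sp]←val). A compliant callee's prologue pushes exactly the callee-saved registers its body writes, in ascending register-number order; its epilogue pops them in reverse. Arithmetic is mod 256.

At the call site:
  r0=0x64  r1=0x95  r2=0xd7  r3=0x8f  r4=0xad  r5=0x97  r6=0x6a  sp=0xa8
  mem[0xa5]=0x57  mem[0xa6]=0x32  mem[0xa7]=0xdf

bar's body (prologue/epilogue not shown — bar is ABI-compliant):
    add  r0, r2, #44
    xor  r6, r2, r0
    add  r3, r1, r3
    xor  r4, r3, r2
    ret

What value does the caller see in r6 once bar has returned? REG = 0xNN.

REG = 0xd4

prologue: push r4 -> mem[0xa7]=0xad, sp=0xa7
body[0] add  r0, r2, #44 -> r0=0x03
body[1] xor  r6, r2, r0 -> r6=0xd4
body[2] add  r3, r1, r3 -> r3=0x24
body[3] xor  r4, r3, r2 -> r4=0xf3
epilogue: pop r4=0xad, sp=0xa8
r6 is caller-saved -> body value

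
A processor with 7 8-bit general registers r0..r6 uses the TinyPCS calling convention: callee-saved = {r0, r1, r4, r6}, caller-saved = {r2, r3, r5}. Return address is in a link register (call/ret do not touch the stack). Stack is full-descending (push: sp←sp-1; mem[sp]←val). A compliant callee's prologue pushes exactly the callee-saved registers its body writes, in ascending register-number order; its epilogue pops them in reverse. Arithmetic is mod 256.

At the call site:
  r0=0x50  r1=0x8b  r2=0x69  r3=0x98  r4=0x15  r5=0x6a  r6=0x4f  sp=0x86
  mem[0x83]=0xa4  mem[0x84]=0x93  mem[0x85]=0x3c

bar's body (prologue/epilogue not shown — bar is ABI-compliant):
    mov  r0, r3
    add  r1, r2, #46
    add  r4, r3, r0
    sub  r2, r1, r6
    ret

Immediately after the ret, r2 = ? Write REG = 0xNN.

REG = 0x48

prologue: push r0 → mem[0x85]=0x50, sp=0x85
prologue: push r1 → mem[0x84]=0x8b, sp=0x84
prologue: push r4 → mem[0x83]=0x15, sp=0x83
body[0] mov  r0, r3 → r0=0x98
body[1] add  r1, r2, #46 → r1=0x97
body[2] add  r4, r3, r0 → r4=0x30
body[3] sub  r2, r1, r6 → r2=0x48
epilogue: pop r4=0x15, sp=0x84
epilogue: pop r1=0x8b, sp=0x85
epilogue: pop r0=0x50, sp=0x86
r2 is caller-saved → body value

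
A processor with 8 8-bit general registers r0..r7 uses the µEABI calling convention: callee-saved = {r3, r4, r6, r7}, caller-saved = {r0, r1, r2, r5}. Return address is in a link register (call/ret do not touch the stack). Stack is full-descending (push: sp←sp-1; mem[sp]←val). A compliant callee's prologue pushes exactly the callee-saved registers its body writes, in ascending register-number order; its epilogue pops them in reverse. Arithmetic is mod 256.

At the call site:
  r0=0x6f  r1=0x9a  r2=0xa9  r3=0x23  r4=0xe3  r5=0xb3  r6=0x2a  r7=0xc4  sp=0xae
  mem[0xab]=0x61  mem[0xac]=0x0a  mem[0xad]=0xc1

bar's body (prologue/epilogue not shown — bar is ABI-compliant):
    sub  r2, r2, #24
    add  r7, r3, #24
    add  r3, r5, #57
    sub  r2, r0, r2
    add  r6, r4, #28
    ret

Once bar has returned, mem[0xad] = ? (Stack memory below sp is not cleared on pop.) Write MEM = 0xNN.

prologue: push r3 → mem[0xad]=0x23, sp=0xad
prologue: push r6 → mem[0xac]=0x2a, sp=0xac
prologue: push r7 → mem[0xab]=0xc4, sp=0xab
body[0] sub  r2, r2, #24 → r2=0x91
body[1] add  r7, r3, #24 → r7=0x3b
body[2] add  r3, r5, #57 → r3=0xec
body[3] sub  r2, r0, r2 → r2=0xde
body[4] add  r6, r4, #28 → r6=0xff
epilogue: pop r7=0xc4, sp=0xac
epilogue: pop r6=0x2a, sp=0xad
epilogue: pop r3=0x23, sp=0xae
prologue pushed ['r3', 'r6', 'r7'] at ['0xad', '0xac', '0xab']

MEM = 0x23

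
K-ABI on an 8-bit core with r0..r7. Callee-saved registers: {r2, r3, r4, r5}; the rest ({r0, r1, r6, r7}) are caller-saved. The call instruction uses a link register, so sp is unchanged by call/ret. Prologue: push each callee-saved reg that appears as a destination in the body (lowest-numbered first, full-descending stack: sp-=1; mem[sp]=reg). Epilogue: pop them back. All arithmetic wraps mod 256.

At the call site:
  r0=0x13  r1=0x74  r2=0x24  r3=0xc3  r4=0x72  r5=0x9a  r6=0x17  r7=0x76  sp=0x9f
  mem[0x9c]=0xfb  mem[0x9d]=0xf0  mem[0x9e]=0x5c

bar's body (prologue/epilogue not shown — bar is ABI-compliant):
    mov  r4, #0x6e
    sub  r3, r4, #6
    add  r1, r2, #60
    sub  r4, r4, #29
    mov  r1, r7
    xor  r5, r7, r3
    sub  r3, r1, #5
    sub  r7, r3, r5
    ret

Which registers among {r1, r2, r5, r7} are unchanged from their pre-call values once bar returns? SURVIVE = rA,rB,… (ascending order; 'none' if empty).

SURVIVE = r2,r5

prologue: push r3 -> mem[0x9e]=0xc3, sp=0x9e
prologue: push r4 -> mem[0x9d]=0x72, sp=0x9d
prologue: push r5 -> mem[0x9c]=0x9a, sp=0x9c
body[0] mov  r4, #0x6e -> r4=0x6e
body[1] sub  r3, r4, #6 -> r3=0x68
body[2] add  r1, r2, #60 -> r1=0x60
body[3] sub  r4, r4, #29 -> r4=0x51
body[4] mov  r1, r7 -> r1=0x76
body[5] xor  r5, r7, r3 -> r5=0x1e
body[6] sub  r3, r1, #5 -> r3=0x71
body[7] sub  r7, r3, r5 -> r7=0x53
epilogue: pop r5=0x9a, sp=0x9d
epilogue: pop r4=0x72, sp=0x9e
epilogue: pop r3=0xc3, sp=0x9f
r1: caller-saved, written=True
r2: callee-saved, written=False
r5: callee-saved, written=True
r7: caller-saved, written=True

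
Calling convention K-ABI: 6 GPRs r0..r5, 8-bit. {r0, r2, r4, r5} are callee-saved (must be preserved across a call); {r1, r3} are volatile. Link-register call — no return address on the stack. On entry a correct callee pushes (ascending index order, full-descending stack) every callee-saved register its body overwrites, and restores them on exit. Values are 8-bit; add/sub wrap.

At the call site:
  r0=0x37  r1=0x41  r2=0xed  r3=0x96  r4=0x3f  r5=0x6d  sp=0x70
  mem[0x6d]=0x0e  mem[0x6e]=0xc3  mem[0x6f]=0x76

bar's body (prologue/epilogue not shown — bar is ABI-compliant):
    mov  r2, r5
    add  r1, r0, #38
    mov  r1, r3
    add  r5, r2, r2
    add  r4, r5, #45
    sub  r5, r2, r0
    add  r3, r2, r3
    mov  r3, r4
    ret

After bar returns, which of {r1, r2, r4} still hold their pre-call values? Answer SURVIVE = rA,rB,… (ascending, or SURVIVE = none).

SURVIVE = r2,r4

prologue: push r2 → mem[0x6f]=0xed, sp=0x6f
prologue: push r4 → mem[0x6e]=0x3f, sp=0x6e
prologue: push r5 → mem[0x6d]=0x6d, sp=0x6d
body[0] mov  r2, r5 → r2=0x6d
body[1] add  r1, r0, #38 → r1=0x5d
body[2] mov  r1, r3 → r1=0x96
body[3] add  r5, r2, r2 → r5=0xda
body[4] add  r4, r5, #45 → r4=0x07
body[5] sub  r5, r2, r0 → r5=0x36
body[6] add  r3, r2, r3 → r3=0x03
body[7] mov  r3, r4 → r3=0x07
epilogue: pop r5=0x6d, sp=0x6e
epilogue: pop r4=0x3f, sp=0x6f
epilogue: pop r2=0xed, sp=0x70
r1: caller-saved, written=True
r2: callee-saved, written=True
r4: callee-saved, written=True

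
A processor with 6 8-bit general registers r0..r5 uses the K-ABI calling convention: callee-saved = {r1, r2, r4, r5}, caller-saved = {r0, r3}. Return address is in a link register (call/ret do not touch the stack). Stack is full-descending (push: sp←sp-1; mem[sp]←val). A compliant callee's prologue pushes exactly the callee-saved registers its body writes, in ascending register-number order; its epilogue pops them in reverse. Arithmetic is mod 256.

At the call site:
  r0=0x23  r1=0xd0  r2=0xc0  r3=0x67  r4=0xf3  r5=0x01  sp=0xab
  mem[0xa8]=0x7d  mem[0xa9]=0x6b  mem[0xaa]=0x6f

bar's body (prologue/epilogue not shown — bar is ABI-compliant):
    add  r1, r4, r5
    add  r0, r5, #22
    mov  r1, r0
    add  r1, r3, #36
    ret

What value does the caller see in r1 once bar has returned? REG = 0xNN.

prologue: push r1 → mem[0xaa]=0xd0, sp=0xaa
body[0] add  r1, r4, r5 → r1=0xf4
body[1] add  r0, r5, #22 → r0=0x17
body[2] mov  r1, r0 → r1=0x17
body[3] add  r1, r3, #36 → r1=0x8b
epilogue: pop r1=0xd0, sp=0xab
r1 is callee-saved → restored

REG = 0xd0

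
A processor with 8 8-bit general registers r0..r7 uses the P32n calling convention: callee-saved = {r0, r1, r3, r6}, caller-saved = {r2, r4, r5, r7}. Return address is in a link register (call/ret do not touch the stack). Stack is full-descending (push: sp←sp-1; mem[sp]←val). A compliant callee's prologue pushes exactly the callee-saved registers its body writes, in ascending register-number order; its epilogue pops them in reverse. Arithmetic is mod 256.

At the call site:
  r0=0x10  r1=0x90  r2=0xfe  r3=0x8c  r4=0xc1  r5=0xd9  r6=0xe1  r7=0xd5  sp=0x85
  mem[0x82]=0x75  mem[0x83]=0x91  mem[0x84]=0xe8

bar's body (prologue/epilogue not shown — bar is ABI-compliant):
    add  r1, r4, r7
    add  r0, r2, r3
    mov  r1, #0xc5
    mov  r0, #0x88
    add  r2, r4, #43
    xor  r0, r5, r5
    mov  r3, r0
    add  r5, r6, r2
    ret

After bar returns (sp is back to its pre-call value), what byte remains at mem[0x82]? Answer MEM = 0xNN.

prologue: push r0 → mem[0x84]=0x10, sp=0x84
prologue: push r1 → mem[0x83]=0x90, sp=0x83
prologue: push r3 → mem[0x82]=0x8c, sp=0x82
body[0] add  r1, r4, r7 → r1=0x96
body[1] add  r0, r2, r3 → r0=0x8a
body[2] mov  r1, #0xc5 → r1=0xc5
body[3] mov  r0, #0x88 → r0=0x88
body[4] add  r2, r4, #43 → r2=0xec
body[5] xor  r0, r5, r5 → r0=0x00
body[6] mov  r3, r0 → r3=0x00
body[7] add  r5, r6, r2 → r5=0xcd
epilogue: pop r3=0x8c, sp=0x83
epilogue: pop r1=0x90, sp=0x84
epilogue: pop r0=0x10, sp=0x85
prologue pushed ['r0', 'r1', 'r3'] at ['0x84', '0x83', '0x82']

MEM = 0x8c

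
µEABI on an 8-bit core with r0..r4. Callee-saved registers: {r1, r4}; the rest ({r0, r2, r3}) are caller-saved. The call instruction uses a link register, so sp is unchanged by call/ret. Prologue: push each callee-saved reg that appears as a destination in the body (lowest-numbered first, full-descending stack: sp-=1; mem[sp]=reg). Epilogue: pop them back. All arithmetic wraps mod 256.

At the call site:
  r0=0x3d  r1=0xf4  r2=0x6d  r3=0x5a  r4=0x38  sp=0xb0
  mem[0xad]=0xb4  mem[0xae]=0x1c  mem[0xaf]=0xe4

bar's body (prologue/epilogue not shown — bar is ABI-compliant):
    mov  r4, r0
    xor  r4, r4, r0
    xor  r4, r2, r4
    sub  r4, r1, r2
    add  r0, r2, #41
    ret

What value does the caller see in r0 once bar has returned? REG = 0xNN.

prologue: push r4 → mem[0xaf]=0x38, sp=0xaf
body[0] mov  r4, r0 → r4=0x3d
body[1] xor  r4, r4, r0 → r4=0x00
body[2] xor  r4, r2, r4 → r4=0x6d
body[3] sub  r4, r1, r2 → r4=0x87
body[4] add  r0, r2, #41 → r0=0x96
epilogue: pop r4=0x38, sp=0xb0
r0 is caller-saved → body value

REG = 0x96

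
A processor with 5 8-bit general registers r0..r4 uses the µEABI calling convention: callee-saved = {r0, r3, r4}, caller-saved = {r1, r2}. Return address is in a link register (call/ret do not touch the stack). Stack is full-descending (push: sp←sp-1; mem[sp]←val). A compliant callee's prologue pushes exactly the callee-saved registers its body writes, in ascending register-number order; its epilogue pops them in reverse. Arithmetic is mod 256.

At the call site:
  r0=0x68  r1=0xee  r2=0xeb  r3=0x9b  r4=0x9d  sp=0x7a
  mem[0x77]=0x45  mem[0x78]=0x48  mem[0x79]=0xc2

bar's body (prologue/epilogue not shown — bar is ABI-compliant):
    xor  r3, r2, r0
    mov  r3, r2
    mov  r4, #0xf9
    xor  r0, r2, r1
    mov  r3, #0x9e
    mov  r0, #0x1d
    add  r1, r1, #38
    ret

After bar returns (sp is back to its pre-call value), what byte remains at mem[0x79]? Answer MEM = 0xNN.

prologue: push r0 → mem[0x79]=0x68, sp=0x79
prologue: push r3 → mem[0x78]=0x9b, sp=0x78
prologue: push r4 → mem[0x77]=0x9d, sp=0x77
body[0] xor  r3, r2, r0 → r3=0x83
body[1] mov  r3, r2 → r3=0xeb
body[2] mov  r4, #0xf9 → r4=0xf9
body[3] xor  r0, r2, r1 → r0=0x05
body[4] mov  r3, #0x9e → r3=0x9e
body[5] mov  r0, #0x1d → r0=0x1d
body[6] add  r1, r1, #38 → r1=0x14
epilogue: pop r4=0x9d, sp=0x78
epilogue: pop r3=0x9b, sp=0x79
epilogue: pop r0=0x68, sp=0x7a
prologue pushed ['r0', 'r3', 'r4'] at ['0x79', '0x78', '0x77']

MEM = 0x68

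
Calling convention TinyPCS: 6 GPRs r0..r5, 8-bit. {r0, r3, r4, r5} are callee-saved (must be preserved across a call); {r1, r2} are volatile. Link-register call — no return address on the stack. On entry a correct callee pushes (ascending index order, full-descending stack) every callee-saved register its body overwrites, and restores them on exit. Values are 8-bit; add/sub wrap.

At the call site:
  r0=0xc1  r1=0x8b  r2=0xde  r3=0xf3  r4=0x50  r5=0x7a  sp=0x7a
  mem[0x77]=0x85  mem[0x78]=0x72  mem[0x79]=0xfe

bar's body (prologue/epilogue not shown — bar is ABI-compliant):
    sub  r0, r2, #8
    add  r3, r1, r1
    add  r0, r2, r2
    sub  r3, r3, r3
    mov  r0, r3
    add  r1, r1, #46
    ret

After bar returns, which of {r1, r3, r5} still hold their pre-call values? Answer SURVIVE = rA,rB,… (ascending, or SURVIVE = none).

SURVIVE = r3,r5

prologue: push r0 → mem[0x79]=0xc1, sp=0x79
prologue: push r3 → mem[0x78]=0xf3, sp=0x78
body[0] sub  r0, r2, #8 → r0=0xd6
body[1] add  r3, r1, r1 → r3=0x16
body[2] add  r0, r2, r2 → r0=0xbc
body[3] sub  r3, r3, r3 → r3=0x00
body[4] mov  r0, r3 → r0=0x00
body[5] add  r1, r1, #46 → r1=0xb9
epilogue: pop r3=0xf3, sp=0x79
epilogue: pop r0=0xc1, sp=0x7a
r1: caller-saved, written=True
r3: callee-saved, written=True
r5: callee-saved, written=False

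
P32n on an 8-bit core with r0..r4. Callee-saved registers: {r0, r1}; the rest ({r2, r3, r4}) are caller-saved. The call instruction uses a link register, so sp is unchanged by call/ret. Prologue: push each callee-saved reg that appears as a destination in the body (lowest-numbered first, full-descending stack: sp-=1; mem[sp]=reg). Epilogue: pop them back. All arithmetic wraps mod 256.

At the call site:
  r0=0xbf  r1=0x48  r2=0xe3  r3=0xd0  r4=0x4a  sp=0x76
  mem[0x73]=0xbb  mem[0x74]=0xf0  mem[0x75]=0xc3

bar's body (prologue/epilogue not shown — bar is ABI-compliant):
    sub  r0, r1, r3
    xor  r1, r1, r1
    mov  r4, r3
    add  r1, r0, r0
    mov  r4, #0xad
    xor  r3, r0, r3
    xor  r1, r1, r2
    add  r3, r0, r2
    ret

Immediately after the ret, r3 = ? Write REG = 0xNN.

prologue: push r0 -> mem[0x75]=0xbf, sp=0x75
prologue: push r1 -> mem[0x74]=0x48, sp=0x74
body[0] sub  r0, r1, r3 -> r0=0x78
body[1] xor  r1, r1, r1 -> r1=0x00
body[2] mov  r4, r3 -> r4=0xd0
body[3] add  r1, r0, r0 -> r1=0xf0
body[4] mov  r4, #0xad -> r4=0xad
body[5] xor  r3, r0, r3 -> r3=0xa8
body[6] xor  r1, r1, r2 -> r1=0x13
body[7] add  r3, r0, r2 -> r3=0x5b
epilogue: pop r1=0x48, sp=0x75
epilogue: pop r0=0xbf, sp=0x76
r3 is caller-saved -> body value

REG = 0x5b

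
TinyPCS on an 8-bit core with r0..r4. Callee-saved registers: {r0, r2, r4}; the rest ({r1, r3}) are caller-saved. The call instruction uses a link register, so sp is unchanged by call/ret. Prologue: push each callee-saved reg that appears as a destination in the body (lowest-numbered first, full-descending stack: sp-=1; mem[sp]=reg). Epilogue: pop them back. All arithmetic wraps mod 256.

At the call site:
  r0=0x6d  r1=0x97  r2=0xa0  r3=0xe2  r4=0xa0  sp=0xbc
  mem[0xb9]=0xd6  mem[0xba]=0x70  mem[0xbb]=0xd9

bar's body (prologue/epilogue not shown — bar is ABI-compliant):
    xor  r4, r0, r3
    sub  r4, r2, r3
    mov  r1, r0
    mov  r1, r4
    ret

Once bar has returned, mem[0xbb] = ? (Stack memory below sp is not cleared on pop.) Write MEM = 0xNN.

MEM = 0xa0

prologue: push r4 → mem[0xbb]=0xa0, sp=0xbb
body[0] xor  r4, r0, r3 → r4=0x8f
body[1] sub  r4, r2, r3 → r4=0xbe
body[2] mov  r1, r0 → r1=0x6d
body[3] mov  r1, r4 → r1=0xbe
epilogue: pop r4=0xa0, sp=0xbc
prologue pushed ['r4'] at ['0xbb']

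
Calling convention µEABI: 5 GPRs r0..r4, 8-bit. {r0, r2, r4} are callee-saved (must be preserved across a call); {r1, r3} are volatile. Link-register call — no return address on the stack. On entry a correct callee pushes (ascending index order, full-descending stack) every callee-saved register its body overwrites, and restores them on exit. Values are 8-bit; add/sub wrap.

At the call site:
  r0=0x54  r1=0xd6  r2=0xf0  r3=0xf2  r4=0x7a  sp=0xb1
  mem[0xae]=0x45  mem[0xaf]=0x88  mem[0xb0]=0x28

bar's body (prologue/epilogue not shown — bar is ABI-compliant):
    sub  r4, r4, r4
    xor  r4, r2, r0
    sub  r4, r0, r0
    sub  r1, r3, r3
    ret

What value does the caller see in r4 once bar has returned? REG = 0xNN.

prologue: push r4 → mem[0xb0]=0x7a, sp=0xb0
body[0] sub  r4, r4, r4 → r4=0x00
body[1] xor  r4, r2, r0 → r4=0xa4
body[2] sub  r4, r0, r0 → r4=0x00
body[3] sub  r1, r3, r3 → r1=0x00
epilogue: pop r4=0x7a, sp=0xb1
r4 is callee-saved → restored

REG = 0x7a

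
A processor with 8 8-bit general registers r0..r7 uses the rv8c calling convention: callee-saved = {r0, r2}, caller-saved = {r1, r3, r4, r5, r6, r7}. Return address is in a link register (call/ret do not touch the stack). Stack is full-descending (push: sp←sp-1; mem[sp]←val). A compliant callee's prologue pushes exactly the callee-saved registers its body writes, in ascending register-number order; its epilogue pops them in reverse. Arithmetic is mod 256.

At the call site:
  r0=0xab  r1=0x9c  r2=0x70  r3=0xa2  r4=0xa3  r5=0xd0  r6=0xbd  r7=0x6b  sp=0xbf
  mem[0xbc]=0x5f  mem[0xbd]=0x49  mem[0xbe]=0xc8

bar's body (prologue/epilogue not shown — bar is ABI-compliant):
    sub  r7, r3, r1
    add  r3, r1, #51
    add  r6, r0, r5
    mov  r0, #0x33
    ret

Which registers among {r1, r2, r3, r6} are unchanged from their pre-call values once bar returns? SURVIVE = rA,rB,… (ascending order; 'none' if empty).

SURVIVE = r1,r2

prologue: push r0 → mem[0xbe]=0xab, sp=0xbe
body[0] sub  r7, r3, r1 → r7=0x06
body[1] add  r3, r1, #51 → r3=0xcf
body[2] add  r6, r0, r5 → r6=0x7b
body[3] mov  r0, #0x33 → r0=0x33
epilogue: pop r0=0xab, sp=0xbf
r1: caller-saved, written=False
r2: callee-saved, written=False
r3: caller-saved, written=True
r6: caller-saved, written=True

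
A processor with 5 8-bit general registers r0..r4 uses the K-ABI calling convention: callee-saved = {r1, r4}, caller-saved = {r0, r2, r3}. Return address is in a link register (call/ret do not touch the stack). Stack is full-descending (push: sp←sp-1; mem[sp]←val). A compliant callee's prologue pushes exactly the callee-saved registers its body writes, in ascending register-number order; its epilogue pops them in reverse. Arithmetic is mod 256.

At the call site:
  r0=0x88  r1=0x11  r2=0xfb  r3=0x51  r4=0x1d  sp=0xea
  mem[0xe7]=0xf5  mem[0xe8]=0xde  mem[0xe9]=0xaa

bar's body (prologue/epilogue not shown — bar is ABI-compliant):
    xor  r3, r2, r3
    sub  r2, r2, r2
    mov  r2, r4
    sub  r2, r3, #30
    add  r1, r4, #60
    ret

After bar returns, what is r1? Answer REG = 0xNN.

REG = 0x11

prologue: push r1 → mem[0xe9]=0x11, sp=0xe9
body[0] xor  r3, r2, r3 → r3=0xaa
body[1] sub  r2, r2, r2 → r2=0x00
body[2] mov  r2, r4 → r2=0x1d
body[3] sub  r2, r3, #30 → r2=0x8c
body[4] add  r1, r4, #60 → r1=0x59
epilogue: pop r1=0x11, sp=0xea
r1 is callee-saved → restored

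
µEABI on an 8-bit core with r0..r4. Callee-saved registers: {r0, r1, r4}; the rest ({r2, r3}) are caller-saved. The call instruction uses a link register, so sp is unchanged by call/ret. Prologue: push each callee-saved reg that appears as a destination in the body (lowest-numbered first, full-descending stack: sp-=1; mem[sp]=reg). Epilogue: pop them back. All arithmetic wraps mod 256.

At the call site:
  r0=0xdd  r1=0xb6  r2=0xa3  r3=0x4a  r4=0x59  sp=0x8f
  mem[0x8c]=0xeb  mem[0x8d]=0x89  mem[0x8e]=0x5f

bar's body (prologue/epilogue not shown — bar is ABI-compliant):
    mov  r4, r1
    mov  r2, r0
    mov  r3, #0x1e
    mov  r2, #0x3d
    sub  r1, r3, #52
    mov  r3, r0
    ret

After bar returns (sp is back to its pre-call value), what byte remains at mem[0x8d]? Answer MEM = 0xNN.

MEM = 0x59

prologue: push r1 -> mem[0x8e]=0xb6, sp=0x8e
prologue: push r4 -> mem[0x8d]=0x59, sp=0x8d
body[0] mov  r4, r1 -> r4=0xb6
body[1] mov  r2, r0 -> r2=0xdd
body[2] mov  r3, #0x1e -> r3=0x1e
body[3] mov  r2, #0x3d -> r2=0x3d
body[4] sub  r1, r3, #52 -> r1=0xea
body[5] mov  r3, r0 -> r3=0xdd
epilogue: pop r4=0x59, sp=0x8e
epilogue: pop r1=0xb6, sp=0x8f
prologue pushed ['r1', 'r4'] at ['0x8e', '0x8d']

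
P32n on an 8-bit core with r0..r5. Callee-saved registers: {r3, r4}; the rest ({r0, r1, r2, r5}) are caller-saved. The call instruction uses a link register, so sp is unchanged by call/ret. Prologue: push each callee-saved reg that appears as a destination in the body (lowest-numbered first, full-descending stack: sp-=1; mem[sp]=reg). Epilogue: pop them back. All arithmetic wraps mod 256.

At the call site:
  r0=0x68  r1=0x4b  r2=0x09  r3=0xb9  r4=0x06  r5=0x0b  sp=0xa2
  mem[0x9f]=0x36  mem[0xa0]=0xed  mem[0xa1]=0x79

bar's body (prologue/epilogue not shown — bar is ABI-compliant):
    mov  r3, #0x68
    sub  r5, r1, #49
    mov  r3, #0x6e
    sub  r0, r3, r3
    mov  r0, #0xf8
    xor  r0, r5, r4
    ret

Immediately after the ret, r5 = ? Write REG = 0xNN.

REG = 0x1a

prologue: push r3 -> mem[0xa1]=0xb9, sp=0xa1
body[0] mov  r3, #0x68 -> r3=0x68
body[1] sub  r5, r1, #49 -> r5=0x1a
body[2] mov  r3, #0x6e -> r3=0x6e
body[3] sub  r0, r3, r3 -> r0=0x00
body[4] mov  r0, #0xf8 -> r0=0xf8
body[5] xor  r0, r5, r4 -> r0=0x1c
epilogue: pop r3=0xb9, sp=0xa2
r5 is caller-saved -> body value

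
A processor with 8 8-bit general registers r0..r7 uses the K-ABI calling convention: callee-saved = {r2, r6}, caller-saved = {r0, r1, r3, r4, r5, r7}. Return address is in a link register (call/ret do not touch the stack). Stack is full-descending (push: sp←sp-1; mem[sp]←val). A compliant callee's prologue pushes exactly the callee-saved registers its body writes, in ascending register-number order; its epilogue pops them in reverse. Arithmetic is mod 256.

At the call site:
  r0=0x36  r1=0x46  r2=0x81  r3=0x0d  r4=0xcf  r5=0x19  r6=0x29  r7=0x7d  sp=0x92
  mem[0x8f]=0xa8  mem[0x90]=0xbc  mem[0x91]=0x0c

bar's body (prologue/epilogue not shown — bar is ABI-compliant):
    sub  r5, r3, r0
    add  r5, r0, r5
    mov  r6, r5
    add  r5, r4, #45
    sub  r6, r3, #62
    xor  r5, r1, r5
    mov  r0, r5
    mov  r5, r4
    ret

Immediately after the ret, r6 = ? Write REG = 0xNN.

REG = 0x29

prologue: push r6 → mem[0x91]=0x29, sp=0x91
body[0] sub  r5, r3, r0 → r5=0xd7
body[1] add  r5, r0, r5 → r5=0x0d
body[2] mov  r6, r5 → r6=0x0d
body[3] add  r5, r4, #45 → r5=0xfc
body[4] sub  r6, r3, #62 → r6=0xcf
body[5] xor  r5, r1, r5 → r5=0xba
body[6] mov  r0, r5 → r0=0xba
body[7] mov  r5, r4 → r5=0xcf
epilogue: pop r6=0x29, sp=0x92
r6 is callee-saved → restored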